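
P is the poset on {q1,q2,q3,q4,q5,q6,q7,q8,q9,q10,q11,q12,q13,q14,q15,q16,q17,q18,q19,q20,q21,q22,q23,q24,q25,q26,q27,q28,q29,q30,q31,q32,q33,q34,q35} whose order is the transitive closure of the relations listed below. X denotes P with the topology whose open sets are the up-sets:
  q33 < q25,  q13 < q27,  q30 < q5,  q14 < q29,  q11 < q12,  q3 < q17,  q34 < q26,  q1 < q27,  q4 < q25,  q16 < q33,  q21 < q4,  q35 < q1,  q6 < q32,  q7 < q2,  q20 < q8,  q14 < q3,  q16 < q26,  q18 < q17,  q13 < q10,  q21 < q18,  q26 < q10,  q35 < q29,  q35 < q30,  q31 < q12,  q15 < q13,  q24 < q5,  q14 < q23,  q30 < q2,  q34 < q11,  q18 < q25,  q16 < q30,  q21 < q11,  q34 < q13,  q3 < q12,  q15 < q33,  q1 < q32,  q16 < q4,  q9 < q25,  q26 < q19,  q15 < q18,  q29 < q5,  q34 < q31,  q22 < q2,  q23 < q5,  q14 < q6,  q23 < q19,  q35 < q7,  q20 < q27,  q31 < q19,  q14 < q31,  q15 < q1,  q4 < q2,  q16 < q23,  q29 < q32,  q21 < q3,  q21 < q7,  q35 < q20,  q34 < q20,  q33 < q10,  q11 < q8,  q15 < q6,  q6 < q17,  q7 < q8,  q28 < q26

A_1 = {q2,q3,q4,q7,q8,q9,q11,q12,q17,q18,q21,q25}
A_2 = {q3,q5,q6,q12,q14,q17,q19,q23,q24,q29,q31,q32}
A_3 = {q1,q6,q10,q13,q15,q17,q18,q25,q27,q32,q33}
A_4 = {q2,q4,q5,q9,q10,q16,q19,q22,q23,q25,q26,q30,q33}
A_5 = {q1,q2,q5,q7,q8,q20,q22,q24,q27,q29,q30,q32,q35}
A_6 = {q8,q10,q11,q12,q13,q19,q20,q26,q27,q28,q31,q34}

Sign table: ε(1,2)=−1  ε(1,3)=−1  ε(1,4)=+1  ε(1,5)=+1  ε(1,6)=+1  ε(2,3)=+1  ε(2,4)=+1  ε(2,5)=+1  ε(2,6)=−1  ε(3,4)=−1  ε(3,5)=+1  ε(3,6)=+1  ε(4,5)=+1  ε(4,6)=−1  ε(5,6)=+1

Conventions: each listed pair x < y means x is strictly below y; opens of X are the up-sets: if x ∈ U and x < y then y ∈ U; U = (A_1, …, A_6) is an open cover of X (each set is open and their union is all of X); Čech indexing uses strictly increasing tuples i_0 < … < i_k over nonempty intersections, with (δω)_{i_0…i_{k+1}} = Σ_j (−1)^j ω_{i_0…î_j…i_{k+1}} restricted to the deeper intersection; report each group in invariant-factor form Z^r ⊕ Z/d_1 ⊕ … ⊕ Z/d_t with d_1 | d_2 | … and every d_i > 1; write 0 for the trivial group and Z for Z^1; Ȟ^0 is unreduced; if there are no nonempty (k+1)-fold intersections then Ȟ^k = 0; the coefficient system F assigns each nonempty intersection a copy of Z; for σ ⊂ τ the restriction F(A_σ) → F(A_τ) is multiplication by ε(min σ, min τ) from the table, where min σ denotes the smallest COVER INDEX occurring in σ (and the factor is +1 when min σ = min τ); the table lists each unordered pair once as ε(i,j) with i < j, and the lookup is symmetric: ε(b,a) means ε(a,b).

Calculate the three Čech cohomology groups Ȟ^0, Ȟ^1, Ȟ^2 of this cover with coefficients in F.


nonempty overlaps:
  A12={q3,q12,q17} A13={q17,q18,q25} A14={q2,q4,q9,q25} A15={q2,q7,q8} A16={q8,q11,q12} A23={q6,q17,q32} A24={q5,q19,q23} A25={q5,q24,q29,q32} A26={q12,q19,q31} A34={q10,q25,q33} A35={q1,q27,q32} A36={q10,q13,q27} A45={q2,q5,q22,q30} A46={q10,q19,q26} A56={q8,q20,q27}
  A123={q17} A126={q12} A134={q25} A145={q2} A156={q8} A235={q32} A245={q5} A246={q19} A346={q10} A356={q27}
C dims 6,15,10; δ0: rk 6, SNF 1^5·2; δ1: rk 9, SNF 1^9
degree 0: 6−6−0 = 0 → Ȟ^0 ≅ 0
degree 1: 15−9−6 = 0 plus torsion [2] → Ȟ^1 ≅ Z/2
degree 2: 10−0−9 = 1 → Ȟ^2 ≅ Z

Ȟ^0 ≅ 0, Ȟ^1 ≅ Z/2 and Ȟ^2 ≅ Z


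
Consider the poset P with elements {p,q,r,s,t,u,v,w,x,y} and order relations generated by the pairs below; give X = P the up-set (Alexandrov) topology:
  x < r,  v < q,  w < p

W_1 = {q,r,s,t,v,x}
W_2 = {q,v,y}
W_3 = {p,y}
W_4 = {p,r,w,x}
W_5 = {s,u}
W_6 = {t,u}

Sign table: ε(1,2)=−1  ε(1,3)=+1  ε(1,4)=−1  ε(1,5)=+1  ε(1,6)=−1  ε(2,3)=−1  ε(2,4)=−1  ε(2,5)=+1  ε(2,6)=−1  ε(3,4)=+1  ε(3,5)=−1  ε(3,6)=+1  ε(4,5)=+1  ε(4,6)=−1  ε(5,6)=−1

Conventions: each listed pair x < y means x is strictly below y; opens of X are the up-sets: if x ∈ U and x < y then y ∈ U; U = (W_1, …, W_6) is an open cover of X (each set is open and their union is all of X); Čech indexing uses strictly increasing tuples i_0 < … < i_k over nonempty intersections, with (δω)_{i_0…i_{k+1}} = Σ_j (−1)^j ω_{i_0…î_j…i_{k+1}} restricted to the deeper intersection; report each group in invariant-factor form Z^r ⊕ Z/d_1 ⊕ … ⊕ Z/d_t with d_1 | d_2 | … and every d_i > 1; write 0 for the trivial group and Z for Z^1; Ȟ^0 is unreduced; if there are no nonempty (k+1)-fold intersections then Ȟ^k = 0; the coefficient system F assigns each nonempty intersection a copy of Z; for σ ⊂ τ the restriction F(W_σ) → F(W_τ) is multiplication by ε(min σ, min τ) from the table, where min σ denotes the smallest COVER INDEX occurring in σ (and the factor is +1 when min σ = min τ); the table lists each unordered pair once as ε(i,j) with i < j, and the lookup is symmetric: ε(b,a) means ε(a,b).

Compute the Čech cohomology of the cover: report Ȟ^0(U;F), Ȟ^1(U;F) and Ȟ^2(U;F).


Ȟ^0 ≅ 0, Ȟ^1 ≅ Z ⊕ Z/2, Ȟ^2 ≅ 0

nonempty overlaps:
  W12={q,v} W14={r,x} W15={s} W16={t} W23={y} W34={p} W56={u}
C dims 6,7; δ0: rk 6, SNF 1^5·2
degree 0: 6−6−0 = 0 → Ȟ^0 ≅ 0
degree 1: 7−0−6 = 1 plus torsion [2] → Ȟ^1 ≅ Z ⊕ Z/2
degree 2: 0−0−0 = 0 → Ȟ^2 ≅ 0


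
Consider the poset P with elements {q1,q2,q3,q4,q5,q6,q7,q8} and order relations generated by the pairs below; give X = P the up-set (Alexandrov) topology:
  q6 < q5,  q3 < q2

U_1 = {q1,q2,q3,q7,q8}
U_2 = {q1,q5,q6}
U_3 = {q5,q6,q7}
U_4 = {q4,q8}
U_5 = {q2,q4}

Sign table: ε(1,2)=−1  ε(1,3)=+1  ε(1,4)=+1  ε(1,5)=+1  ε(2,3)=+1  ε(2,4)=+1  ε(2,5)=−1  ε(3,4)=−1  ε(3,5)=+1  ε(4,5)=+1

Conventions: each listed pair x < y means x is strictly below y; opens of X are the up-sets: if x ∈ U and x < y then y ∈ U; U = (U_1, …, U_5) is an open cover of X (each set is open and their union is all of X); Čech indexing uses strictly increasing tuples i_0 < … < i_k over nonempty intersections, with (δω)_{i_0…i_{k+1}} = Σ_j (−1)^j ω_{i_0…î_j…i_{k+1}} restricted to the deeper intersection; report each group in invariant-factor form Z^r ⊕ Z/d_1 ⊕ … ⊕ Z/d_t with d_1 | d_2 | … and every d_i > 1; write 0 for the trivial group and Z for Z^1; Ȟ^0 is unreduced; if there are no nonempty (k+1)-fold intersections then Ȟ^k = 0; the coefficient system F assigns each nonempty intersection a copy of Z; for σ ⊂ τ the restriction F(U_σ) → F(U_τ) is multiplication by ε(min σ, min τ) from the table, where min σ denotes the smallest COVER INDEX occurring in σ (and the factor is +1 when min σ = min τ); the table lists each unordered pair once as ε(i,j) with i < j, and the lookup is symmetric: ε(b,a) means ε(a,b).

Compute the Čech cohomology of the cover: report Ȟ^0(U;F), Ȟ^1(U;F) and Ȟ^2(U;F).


nonempty overlaps:
  U12={q1} U13={q7} U14={q8} U15={q2} U23={q5,q6} U45={q4}
C dims 5,6; δ0: rk 5, SNF 1^4·2
degree 0: 5−5−0 = 0 → Ȟ^0 ≅ 0
degree 1: 6−0−5 = 1 plus torsion [2] → Ȟ^1 ≅ Z ⊕ Z/2
degree 2: 0−0−0 = 0 → Ȟ^2 ≅ 0

Ȟ^0 = 0, Ȟ^1 = Z ⊕ Z/2 and Ȟ^2 = 0


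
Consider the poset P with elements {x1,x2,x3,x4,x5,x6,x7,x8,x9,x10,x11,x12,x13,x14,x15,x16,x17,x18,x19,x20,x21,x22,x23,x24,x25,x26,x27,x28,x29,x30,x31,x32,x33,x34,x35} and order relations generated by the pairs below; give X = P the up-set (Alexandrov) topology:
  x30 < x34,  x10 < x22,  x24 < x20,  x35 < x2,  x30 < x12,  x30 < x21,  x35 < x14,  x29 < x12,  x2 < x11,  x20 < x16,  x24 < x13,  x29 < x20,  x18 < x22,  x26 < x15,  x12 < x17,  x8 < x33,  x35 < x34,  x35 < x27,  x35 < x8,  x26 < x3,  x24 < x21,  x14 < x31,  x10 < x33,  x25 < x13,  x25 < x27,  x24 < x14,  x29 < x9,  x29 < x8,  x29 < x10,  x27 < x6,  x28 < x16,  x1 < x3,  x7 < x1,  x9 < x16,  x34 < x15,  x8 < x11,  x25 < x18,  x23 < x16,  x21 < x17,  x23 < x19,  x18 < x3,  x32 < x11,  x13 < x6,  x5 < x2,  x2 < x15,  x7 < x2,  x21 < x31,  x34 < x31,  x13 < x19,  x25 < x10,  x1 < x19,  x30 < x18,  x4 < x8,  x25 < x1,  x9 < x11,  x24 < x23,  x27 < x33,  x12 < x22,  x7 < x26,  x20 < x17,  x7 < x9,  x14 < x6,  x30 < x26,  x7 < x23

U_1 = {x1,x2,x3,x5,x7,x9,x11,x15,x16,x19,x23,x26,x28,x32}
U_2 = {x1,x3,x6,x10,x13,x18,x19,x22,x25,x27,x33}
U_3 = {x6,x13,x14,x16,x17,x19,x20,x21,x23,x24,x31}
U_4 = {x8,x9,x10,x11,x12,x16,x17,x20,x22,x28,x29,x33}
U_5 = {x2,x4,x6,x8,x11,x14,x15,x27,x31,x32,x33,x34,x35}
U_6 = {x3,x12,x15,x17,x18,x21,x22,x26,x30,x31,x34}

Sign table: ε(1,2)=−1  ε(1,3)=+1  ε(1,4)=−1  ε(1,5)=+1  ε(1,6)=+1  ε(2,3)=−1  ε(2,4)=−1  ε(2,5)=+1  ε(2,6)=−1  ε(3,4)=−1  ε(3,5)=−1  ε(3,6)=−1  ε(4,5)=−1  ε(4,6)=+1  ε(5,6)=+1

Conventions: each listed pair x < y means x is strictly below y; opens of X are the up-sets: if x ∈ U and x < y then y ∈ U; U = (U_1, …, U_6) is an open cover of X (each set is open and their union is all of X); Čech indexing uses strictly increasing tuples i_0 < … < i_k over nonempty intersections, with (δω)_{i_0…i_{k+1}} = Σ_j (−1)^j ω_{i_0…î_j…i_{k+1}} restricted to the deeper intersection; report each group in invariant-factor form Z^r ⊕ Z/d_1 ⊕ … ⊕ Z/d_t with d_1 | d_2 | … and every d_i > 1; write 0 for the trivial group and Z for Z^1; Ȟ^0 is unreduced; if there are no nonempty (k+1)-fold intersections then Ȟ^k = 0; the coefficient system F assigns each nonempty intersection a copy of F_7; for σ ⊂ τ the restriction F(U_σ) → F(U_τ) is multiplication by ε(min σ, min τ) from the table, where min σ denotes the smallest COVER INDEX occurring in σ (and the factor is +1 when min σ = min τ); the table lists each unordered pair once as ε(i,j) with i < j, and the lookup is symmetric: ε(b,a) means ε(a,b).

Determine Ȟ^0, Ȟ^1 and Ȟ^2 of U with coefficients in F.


Ȟ^0 ≅ 0; Ȟ^1 ≅ 0; Ȟ^2 ≅ Z/7

nerve simplices:
  U12={x1,x3,x19} U13={x16,x19,x23} U14={x9,x11,x16,x28} U15={x2,x11,x15,x32} U16={x3,x15,x26} U23={x6,x13,x19} U24={x10,x22,x33} U25={x6,x27,x33} U26={x3,x18,x22} U34={x16,x17,x20} U35={x6,x14,x31} U36={x17,x21,x31} U45={x8,x11,x33} U46={x12,x17,x22} U56={x15,x31,x34}
  U123={x19} U126={x3} U134={x16} U145={x11} U156={x15} U235={x6} U245={x33} U246={x22} U346={x17} U356={x31}
C dims 6,15,10; δ0: rk_F7 6; δ1: rk_F7 9
degree 0: 6−6−0 = 0 → Ȟ^0 ≅ 0
degree 1: 15−9−6 = 0 → Ȟ^1 ≅ 0
degree 2: 10−0−9 = 1 → Ȟ^2 ≅ Z/7


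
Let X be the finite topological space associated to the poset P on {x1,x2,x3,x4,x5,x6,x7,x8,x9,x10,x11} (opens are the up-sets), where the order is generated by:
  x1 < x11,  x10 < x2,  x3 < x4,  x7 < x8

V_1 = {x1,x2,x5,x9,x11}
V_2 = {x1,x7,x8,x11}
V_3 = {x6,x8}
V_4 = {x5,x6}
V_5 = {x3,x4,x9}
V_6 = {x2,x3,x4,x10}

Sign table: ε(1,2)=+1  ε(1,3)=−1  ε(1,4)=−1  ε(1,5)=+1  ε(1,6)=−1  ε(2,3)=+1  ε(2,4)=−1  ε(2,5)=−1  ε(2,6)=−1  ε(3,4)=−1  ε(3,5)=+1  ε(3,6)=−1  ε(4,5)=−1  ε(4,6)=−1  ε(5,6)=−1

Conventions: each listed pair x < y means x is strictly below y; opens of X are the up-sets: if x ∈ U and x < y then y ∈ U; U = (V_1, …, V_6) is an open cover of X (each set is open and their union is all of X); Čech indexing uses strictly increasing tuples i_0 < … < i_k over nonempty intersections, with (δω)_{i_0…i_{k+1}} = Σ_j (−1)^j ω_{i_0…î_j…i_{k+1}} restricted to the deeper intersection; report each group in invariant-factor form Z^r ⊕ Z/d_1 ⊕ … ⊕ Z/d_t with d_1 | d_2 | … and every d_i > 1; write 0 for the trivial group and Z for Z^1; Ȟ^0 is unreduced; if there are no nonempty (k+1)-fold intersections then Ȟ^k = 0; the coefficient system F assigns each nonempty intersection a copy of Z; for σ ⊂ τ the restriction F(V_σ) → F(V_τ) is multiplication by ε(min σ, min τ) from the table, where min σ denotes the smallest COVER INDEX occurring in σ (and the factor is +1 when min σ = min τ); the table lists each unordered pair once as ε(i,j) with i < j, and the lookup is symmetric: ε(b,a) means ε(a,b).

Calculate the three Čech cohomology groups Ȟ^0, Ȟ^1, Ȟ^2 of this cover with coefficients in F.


Ȟ^0(U;F) ≅ Z, Ȟ^1(U;F) ≅ Z^2 and Ȟ^2(U;F) ≅ 0

nonempty intersections:
  V12={x1,x11} V14={x5} V15={x9} V16={x2} V23={x8} V34={x6} V56={x3,x4}
C dims 6,7; δ0: rk 5, SNF 1^5
Ȟ^0: (6−5)−0=1 ⇒ Z
Ȟ^1: (7−0)−5=2 ⇒ Z^2
Ȟ^2: (0−0)−0=0 ⇒ 0


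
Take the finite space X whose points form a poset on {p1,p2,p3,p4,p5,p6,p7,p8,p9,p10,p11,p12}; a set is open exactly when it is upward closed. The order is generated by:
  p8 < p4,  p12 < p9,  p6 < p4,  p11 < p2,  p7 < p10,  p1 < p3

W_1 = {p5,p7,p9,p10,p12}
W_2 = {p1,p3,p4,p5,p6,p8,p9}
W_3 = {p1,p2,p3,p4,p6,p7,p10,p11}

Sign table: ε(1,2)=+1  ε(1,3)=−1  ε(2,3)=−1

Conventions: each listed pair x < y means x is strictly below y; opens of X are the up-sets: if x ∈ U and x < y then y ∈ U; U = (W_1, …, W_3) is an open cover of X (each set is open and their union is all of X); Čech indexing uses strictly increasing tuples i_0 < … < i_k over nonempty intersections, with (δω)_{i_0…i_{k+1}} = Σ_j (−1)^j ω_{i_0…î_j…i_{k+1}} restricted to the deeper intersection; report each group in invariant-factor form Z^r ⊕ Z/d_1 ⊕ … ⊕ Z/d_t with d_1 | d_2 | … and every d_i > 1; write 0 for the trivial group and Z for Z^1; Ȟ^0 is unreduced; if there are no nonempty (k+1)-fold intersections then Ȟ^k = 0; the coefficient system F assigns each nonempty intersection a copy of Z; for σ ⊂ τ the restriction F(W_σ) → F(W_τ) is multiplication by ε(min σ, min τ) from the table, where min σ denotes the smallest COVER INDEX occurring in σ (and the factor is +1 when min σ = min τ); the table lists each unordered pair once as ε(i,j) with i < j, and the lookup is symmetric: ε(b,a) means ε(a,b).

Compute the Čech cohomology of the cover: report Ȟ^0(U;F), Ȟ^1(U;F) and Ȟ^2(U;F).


cover nerve:
  W12={p5,p9} W13={p7,p10} W23={p1,p3,p4,p6}
C dims 3,3; δ0: rk 2, SNF 1^2
Ȟ^0: (3−2)−0=1 ⇒ Z
Ȟ^1: (3−0)−2=1 ⇒ Z
Ȟ^2: (0−0)−0=0 ⇒ 0

Ȟ^0(U;F) ≅ Z, Ȟ^1(U;F) ≅ Z, Ȟ^2(U;F) ≅ 0


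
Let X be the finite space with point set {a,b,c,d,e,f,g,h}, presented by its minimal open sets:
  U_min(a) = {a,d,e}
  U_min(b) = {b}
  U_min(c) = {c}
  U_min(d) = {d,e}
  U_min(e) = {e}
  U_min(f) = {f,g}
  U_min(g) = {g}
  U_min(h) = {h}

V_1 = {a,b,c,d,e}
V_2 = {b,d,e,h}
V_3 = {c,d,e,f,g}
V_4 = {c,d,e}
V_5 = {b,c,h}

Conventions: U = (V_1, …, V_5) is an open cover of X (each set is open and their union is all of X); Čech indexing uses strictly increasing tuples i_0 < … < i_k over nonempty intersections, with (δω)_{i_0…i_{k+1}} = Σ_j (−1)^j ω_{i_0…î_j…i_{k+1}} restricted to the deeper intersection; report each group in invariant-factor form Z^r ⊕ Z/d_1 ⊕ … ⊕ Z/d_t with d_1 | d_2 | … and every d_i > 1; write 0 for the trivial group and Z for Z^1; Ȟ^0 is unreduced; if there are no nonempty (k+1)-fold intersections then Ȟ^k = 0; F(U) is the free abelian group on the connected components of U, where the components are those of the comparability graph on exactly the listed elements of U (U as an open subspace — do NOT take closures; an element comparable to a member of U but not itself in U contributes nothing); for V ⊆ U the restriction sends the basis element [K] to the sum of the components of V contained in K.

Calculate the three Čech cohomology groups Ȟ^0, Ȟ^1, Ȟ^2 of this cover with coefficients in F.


Ȟ^0(U;F) ≅ Z^5, Ȟ^1(U;F) ≅ 0, Ȟ^2(U;F) ≅ 0

nerve of the cover:
  V12={b,d,e} V13={c,d,e} V14={c,d,e} V15={b,c} V23={d,e} V24={d,e} V25={b,h} V34={c,d,e} V35={c} V45={c}
  V123={d,e} V124={d,e} V125={b} V134={c,d,e} V135={c} V145={c} V234={d,e} V345={c}
  V1234={d,e} V1345={c}
components per intersection:
  V1: {a,d,e} {b} {c}
  V2: {b} {d,e} {h}
  V3: {c} {d,e} {f,g}
  V4: {c} {d,e}
  V5: {b} {c} {h}
  V12: {b} {d,e}
  V13: {c} {d,e}
  V14: {c} {d,e}
  V15: {b} {c}
  V23: {d,e}
  V24: {d,e}
  V25: {b} {h}
  V34: {c} {d,e}
  V35: {c}
  V45: {c}
  V123: {d,e}
  V124: {d,e}
  V125: {b}
  V134: {c} {d,e}
  V135: {c}
  V145: {c}
  V234: {d,e}
  V345: {c}
  V1234: {d,e}
  V1345: {c}
C dims 14,16,9,2; δ0: rk 9, SNF 1^9; δ1: rk 7, SNF 1^7; δ2: rk 2, SNF 1^2
Ȟ^0 = (14 − 9) − 0 = 5, so Ȟ^0 ≅ Z^5
Ȟ^1 = (16 − 7) − 9 = 0, so Ȟ^1 ≅ 0
Ȟ^2 = (9 − 2) − 7 = 0, so Ȟ^2 ≅ 0


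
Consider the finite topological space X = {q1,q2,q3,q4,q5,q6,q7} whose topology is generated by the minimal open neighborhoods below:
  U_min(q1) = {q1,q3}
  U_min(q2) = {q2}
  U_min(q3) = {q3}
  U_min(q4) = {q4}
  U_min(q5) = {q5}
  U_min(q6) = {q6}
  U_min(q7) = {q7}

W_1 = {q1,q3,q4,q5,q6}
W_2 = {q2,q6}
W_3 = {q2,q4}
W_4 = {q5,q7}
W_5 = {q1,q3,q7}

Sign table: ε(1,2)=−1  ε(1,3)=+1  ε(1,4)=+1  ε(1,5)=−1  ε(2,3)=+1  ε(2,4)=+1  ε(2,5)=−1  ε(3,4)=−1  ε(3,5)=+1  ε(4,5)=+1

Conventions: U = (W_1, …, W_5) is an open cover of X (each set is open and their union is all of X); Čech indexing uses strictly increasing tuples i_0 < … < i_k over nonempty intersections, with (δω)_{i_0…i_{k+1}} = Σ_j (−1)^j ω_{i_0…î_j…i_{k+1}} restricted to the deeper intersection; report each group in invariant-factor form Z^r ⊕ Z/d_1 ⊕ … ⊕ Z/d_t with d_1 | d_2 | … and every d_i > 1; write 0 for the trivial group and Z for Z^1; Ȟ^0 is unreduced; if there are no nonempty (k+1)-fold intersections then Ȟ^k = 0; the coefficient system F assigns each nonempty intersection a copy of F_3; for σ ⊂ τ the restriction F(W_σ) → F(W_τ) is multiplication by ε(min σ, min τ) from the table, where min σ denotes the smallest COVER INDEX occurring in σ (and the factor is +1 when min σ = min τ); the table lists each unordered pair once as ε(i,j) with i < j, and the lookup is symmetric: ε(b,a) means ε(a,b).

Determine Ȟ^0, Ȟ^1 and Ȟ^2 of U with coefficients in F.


Ȟ^0 = 0,  Ȟ^1 = Z/3,  Ȟ^2 = 0

nerve of the cover:
  W12={q6} W13={q4} W14={q5} W15={q1,q3} W23={q2} W45={q7}
C dims 5,6; δ0: rk_F3 5
Ȟ^0 = (5 − 5) − 0 = 0, so Ȟ^0 ≅ 0
Ȟ^1 = (6 − 0) − 5 = 1, so Ȟ^1 ≅ Z/3
Ȟ^2 = (0 − 0) − 0 = 0, so Ȟ^2 ≅ 0


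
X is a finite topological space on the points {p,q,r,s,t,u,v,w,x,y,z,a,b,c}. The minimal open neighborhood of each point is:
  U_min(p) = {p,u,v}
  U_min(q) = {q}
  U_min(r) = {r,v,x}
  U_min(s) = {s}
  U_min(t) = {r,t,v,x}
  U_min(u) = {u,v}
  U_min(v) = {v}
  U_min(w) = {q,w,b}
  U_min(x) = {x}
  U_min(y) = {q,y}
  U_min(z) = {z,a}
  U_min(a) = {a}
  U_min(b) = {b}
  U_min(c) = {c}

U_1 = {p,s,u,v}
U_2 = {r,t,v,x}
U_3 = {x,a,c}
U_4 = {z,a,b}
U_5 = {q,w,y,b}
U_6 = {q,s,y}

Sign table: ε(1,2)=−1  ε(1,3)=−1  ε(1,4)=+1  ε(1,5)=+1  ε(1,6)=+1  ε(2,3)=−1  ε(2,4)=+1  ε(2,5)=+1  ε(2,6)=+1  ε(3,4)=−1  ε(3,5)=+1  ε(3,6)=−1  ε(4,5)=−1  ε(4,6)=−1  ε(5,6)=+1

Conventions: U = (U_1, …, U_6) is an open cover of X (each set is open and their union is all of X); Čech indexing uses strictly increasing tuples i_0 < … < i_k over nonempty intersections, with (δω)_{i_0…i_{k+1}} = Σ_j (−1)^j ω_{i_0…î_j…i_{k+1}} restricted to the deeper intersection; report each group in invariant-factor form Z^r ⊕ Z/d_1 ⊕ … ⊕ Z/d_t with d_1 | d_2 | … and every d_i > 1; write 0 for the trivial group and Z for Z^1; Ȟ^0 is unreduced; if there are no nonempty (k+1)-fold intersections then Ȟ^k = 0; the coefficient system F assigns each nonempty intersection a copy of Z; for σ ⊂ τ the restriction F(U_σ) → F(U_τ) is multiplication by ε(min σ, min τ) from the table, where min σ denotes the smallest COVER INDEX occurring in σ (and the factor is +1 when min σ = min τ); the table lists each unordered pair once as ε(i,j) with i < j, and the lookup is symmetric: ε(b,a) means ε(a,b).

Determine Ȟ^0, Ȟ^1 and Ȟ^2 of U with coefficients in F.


Ȟ^0 ≅ Z, Ȟ^1 ≅ Z and Ȟ^2 ≅ 0

nonempty intersections:
  U12={v} U16={s} U23={x} U34={a} U45={b} U56={q,y}
C dims 6,6; δ0: rk 5, SNF 1^5
Ȟ^0: (6−5)−0=1 ⇒ Z
Ȟ^1: (6−0)−5=1 ⇒ Z
Ȟ^2: (0−0)−0=0 ⇒ 0


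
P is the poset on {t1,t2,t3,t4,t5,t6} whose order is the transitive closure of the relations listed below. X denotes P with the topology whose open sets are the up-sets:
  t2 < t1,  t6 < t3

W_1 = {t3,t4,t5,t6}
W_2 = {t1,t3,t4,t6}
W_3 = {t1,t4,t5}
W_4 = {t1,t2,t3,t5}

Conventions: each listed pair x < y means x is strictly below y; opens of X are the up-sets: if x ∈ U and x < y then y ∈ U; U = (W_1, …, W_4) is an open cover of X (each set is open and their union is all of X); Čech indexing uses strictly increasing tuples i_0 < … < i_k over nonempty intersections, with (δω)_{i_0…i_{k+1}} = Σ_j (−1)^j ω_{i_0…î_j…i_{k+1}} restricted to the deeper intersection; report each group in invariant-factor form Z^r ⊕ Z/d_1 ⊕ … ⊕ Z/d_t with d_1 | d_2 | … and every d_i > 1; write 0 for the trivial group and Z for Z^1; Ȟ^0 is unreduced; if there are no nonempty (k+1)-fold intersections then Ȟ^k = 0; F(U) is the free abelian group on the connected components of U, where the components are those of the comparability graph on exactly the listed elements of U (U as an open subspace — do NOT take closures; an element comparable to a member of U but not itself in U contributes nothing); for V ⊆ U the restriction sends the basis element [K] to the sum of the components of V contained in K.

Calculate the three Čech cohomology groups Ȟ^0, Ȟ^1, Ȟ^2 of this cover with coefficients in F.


Ȟ^0(U;F) ≅ Z^4,  Ȟ^1(U;F) ≅ 0,  Ȟ^2(U;F) ≅ 0

nonempty intersections:
  W12={t3,t4,t6} W13={t4,t5} W14={t3,t5} W23={t1,t4} W24={t1,t3} W34={t1,t5}
  W123={t4} W124={t3} W134={t5} W234={t1}
components per intersection:
  W1: {t3,t6} {t4} {t5}
  W2: {t1} {t3,t6} {t4}
  W3: {t1} {t4} {t5}
  W4: {t1,t2} {t3} {t5}
  W12: {t3,t6} {t4}
  W13: {t4} {t5}
  W14: {t3} {t5}
  W23: {t1} {t4}
  W24: {t1} {t3}
  W34: {t1} {t5}
  W123: {t4}
  W124: {t3}
  W134: {t5}
  W234: {t1}
C dims 12,12,4; δ0: rk 8, SNF 1^8; δ1: rk 4, SNF 1^4
Ȟ^0: (12−8)−0=4 ⇒ Z^4
Ȟ^1: (12−4)−8=0 ⇒ 0
Ȟ^2: (4−0)−4=0 ⇒ 0


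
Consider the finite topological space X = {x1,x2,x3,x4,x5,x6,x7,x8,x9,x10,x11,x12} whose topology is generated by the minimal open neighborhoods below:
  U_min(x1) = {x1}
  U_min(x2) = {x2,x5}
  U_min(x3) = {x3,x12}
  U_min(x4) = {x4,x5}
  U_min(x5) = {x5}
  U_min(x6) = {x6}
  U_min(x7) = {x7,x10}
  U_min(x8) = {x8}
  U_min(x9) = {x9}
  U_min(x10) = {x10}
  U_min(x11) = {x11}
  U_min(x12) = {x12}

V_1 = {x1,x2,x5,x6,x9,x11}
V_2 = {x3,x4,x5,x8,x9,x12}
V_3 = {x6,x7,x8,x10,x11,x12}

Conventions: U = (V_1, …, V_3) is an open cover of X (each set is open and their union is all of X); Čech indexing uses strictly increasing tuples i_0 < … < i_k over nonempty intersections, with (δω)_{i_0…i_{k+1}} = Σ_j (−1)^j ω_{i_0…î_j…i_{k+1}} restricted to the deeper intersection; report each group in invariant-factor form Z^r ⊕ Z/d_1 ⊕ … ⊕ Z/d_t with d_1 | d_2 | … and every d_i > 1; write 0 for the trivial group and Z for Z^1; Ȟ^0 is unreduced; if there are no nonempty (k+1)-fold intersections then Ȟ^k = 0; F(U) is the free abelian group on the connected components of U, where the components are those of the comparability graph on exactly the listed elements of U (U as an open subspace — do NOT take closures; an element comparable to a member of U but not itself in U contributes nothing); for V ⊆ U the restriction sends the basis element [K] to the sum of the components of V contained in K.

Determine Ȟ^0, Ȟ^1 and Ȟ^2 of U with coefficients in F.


Ȟ^0(U;F) ≅ Z^8, Ȟ^1(U;F) ≅ 0 and Ȟ^2(U;F) ≅ 0

nonempty intersections:
  V12={x5,x9} V13={x6,x11} V23={x8,x12}
components per intersection:
  V1: {x1} {x2,x5} {x6} {x9} {x11}
  V2: {x3,x12} {x4,x5} {x8} {x9}
  V3: {x6} {x7,x10} {x8} {x11} {x12}
  V12: {x5} {x9}
  V13: {x6} {x11}
  V23: {x8} {x12}
C dims 14,6; δ0: rk 6, SNF 1^6
Ȟ^0: (14−6)−0=8 ⇒ Z^8
Ȟ^1: (6−0)−6=0 ⇒ 0
Ȟ^2: (0−0)−0=0 ⇒ 0


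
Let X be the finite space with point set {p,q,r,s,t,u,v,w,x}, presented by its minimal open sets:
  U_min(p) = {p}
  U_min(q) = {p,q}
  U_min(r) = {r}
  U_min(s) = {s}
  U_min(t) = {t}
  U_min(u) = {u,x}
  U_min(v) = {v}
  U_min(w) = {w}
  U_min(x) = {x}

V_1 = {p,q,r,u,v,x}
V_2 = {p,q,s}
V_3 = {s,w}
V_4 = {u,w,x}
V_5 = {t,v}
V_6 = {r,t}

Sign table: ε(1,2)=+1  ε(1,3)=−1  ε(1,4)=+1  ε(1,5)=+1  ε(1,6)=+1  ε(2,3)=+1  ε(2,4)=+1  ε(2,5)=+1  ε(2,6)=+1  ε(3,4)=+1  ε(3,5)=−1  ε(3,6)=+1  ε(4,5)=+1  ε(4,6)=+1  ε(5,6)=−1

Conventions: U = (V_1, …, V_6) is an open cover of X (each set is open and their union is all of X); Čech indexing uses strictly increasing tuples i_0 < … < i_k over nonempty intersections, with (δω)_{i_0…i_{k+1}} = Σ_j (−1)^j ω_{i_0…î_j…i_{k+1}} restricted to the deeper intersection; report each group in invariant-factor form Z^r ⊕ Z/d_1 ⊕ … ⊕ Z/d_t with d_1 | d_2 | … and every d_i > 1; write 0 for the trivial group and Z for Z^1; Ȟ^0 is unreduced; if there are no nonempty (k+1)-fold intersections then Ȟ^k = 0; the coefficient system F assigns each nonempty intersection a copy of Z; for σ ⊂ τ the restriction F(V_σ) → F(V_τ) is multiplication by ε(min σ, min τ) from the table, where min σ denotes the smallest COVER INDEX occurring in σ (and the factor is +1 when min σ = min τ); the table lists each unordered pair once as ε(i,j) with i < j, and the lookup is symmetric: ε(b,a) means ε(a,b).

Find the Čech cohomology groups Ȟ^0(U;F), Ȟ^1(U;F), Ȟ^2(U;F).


nonempty overlaps:
  V12={p,q} V14={u,x} V15={v} V16={r} V23={s} V34={w} V56={t}
C dims 6,7; δ0: rk 6, SNF 1^5·2
degree 0: 6−6−0 = 0 → Ȟ^0 ≅ 0
degree 1: 7−0−6 = 1 plus torsion [2] → Ȟ^1 ≅ Z ⊕ Z/2
degree 2: 0−0−0 = 0 → Ȟ^2 ≅ 0

Ȟ^0 ≅ 0,  Ȟ^1 ≅ Z ⊕ Z/2,  Ȟ^2 ≅ 0


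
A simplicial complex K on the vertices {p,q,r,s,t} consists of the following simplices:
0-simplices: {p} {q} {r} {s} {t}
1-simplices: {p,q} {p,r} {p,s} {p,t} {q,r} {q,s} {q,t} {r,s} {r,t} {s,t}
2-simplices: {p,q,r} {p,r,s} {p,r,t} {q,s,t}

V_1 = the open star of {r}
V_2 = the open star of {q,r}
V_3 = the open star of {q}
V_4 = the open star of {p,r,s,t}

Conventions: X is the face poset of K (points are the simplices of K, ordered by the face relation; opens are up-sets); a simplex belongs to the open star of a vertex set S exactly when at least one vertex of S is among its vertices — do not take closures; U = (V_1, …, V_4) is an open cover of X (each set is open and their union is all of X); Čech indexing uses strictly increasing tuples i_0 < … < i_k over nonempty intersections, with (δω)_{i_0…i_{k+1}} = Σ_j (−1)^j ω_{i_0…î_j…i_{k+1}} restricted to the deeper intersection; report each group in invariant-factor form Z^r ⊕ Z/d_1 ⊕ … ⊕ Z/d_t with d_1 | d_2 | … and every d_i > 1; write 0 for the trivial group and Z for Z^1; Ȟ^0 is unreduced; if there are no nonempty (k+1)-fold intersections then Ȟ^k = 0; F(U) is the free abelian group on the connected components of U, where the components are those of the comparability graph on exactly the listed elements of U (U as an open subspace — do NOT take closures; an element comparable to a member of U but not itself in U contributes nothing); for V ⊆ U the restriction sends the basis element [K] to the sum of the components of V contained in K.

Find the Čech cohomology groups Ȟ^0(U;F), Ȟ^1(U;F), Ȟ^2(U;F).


intersection data:
  V1={{r},{p,r},{q,r},{r,s},{r,t},{p,q,r},{p,r,s},{p,r,t}} V2={{q},{r},{p,q},{p,r},{q,r},{q,s},{q,t},{r,s},{r,t},{p,q,r},{p,r,s},{p,r,t},{q,s,t}} V3={{q},{p,q},{q,r},{q,s},{q,t},{p,q,r},{q,s,t}} V4={{p},{r},{s},{t},{p,q},{p,r},{p,s},{p,t},{q,r},{q,s},{q,t},{r,s},{r,t},{s,t},{p,q,r},{p,r,s},{p,r,t},{q,s,t}}
  V12={{r},{p,r},{q,r},{r,s},{r,t},{p,q,r},{p,r,s},{p,r,t}} V13={{q,r},{p,q,r}} V14={{r},{p,r},{q,r},{r,s},{r,t},{p,q,r},{p,r,s},{p,r,t}} V23={{q},{p,q},{q,r},{q,s},{q,t},{p,q,r},{q,s,t}} V24={{r},{p,q},{p,r},{q,r},{q,s},{q,t},{r,s},{r,t},{p,q,r},{p,r,s},{p,r,t},{q,s,t}} V34={{p,q},{q,r},{q,s},{q,t},{p,q,r},{q,s,t}}
  V123={{q,r},{p,q,r}} V124={{r},{p,r},{q,r},{r,s},{r,t},{p,q,r},{p,r,s},{p,r,t}} V134={{q,r},{p,q,r}} V234={{p,q},{q,r},{q,s},{q,t},{p,q,r},{q,s,t}}
  V1234={{q,r},{p,q,r}}
components per intersection:
  V1: {{r},{p,r},{q,r},{r,s},{r,t},{p,q,r},{p,r,s},{p,r,t}}
  V2: {{q},{r},{p,q},{p,r},{q,r},{q,s},{q,t},{r,s},{r,t},{p,q,r},{p,r,s},{p,r,t},{q,s,t}}
  V3: {{q},{p,q},{q,r},{q,s},{q,t},{p,q,r},{q,s,t}}
  V4: {{p},{r},{s},{t},{p,q},{p,r},{p,s},{p,t},{q,r},{q,s},{q,t},{r,s},{r,t},{s,t},{p,q,r},{p,r,s},{p,r,t},{q,s,t}}
  V12: {{r},{p,r},{q,r},{r,s},{r,t},{p,q,r},{p,r,s},{p,r,t}}
  V13: {{q,r},{p,q,r}}
  V14: {{r},{p,r},{q,r},{r,s},{r,t},{p,q,r},{p,r,s},{p,r,t}}
  V23: {{q},{p,q},{q,r},{q,s},{q,t},{p,q,r},{q,s,t}}
  V24: {{r},{p,q},{p,r},{q,r},{r,s},{r,t},{p,q,r},{p,r,s},{p,r,t}} {{q,s},{q,t},{q,s,t}}
  V34: {{p,q},{q,r},{p,q,r}} {{q,s},{q,t},{q,s,t}}
  V123: {{q,r},{p,q,r}}
  V124: {{r},{p,r},{q,r},{r,s},{r,t},{p,q,r},{p,r,s},{p,r,t}}
  V134: {{q,r},{p,q,r}}
  V234: {{p,q},{q,r},{p,q,r}} {{q,s},{q,t},{q,s,t}}
  V1234: {{q,r},{p,q,r}}
C dims 4,8,5,1; δ0: rk 3, SNF 1^3; δ1: rk 4, SNF 1^4; δ2: rk 1, SNF 1^1
Ȟ^0 = (4 − 3) − 0 = 1, so Ȟ^0 ≅ Z
Ȟ^1 = (8 − 4) − 3 = 1, so Ȟ^1 ≅ Z
Ȟ^2 = (5 − 1) − 4 = 0, so Ȟ^2 ≅ 0

Ȟ^0 ≅ Z,  Ȟ^1 ≅ Z,  Ȟ^2 ≅ 0


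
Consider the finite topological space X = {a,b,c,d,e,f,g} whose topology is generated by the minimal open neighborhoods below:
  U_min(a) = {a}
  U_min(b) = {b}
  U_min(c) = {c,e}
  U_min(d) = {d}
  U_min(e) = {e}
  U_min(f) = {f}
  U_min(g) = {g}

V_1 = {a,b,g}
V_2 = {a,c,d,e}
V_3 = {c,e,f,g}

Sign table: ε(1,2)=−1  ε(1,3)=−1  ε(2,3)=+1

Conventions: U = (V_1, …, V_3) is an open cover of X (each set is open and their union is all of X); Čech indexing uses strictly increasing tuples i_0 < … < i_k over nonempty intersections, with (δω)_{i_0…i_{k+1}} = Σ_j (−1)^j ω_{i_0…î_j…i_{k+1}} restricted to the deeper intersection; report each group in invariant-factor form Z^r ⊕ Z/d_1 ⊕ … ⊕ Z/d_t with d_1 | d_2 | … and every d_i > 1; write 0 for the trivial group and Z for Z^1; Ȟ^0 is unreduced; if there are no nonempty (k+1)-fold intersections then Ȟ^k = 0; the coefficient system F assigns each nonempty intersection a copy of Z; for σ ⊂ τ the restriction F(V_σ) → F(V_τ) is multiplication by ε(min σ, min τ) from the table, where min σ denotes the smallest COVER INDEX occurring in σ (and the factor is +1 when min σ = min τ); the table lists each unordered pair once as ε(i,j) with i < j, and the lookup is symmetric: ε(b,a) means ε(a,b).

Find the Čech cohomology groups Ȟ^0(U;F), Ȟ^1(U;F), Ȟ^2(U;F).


nonempty intersections:
  V12={a} V13={g} V23={c,e}
C dims 3,3; δ0: rk 2, SNF 1^2
Ȟ^0: (3−2)−0=1 ⇒ Z
Ȟ^1: (3−0)−2=1 ⇒ Z
Ȟ^2: (0−0)−0=0 ⇒ 0

Ȟ^0 = Z,  Ȟ^1 = Z,  Ȟ^2 = 0


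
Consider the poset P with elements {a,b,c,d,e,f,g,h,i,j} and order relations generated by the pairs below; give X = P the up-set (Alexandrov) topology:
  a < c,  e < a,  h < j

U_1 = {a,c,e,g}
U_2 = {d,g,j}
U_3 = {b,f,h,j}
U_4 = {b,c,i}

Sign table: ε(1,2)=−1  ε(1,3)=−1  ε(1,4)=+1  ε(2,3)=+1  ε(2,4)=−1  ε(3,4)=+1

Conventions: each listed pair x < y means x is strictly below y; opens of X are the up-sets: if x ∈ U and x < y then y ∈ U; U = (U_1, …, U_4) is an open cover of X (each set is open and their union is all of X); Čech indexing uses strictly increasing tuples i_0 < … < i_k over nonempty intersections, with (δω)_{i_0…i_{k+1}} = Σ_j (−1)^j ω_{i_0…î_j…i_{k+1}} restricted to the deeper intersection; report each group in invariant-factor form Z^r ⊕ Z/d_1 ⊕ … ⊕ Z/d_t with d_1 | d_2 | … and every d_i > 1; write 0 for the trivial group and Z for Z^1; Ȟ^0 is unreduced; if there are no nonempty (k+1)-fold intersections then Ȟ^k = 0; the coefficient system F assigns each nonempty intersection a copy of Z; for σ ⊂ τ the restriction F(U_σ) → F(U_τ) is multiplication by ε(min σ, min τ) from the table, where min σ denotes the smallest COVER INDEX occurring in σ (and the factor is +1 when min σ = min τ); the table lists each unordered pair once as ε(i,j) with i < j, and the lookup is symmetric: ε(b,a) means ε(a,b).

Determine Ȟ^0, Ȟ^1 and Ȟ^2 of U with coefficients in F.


cover nerve:
  U12={g} U14={c} U23={j} U34={b}
C dims 4,4; δ0: rk 4, SNF 1^3·2
Ȟ^0: (4−4)−0=0 ⇒ 0
Ȟ^1: (4−0)−4=0 plus torsion [2] ⇒ Z/2
Ȟ^2: (0−0)−0=0 ⇒ 0

Ȟ^0 = 0; Ȟ^1 = Z/2; Ȟ^2 = 0


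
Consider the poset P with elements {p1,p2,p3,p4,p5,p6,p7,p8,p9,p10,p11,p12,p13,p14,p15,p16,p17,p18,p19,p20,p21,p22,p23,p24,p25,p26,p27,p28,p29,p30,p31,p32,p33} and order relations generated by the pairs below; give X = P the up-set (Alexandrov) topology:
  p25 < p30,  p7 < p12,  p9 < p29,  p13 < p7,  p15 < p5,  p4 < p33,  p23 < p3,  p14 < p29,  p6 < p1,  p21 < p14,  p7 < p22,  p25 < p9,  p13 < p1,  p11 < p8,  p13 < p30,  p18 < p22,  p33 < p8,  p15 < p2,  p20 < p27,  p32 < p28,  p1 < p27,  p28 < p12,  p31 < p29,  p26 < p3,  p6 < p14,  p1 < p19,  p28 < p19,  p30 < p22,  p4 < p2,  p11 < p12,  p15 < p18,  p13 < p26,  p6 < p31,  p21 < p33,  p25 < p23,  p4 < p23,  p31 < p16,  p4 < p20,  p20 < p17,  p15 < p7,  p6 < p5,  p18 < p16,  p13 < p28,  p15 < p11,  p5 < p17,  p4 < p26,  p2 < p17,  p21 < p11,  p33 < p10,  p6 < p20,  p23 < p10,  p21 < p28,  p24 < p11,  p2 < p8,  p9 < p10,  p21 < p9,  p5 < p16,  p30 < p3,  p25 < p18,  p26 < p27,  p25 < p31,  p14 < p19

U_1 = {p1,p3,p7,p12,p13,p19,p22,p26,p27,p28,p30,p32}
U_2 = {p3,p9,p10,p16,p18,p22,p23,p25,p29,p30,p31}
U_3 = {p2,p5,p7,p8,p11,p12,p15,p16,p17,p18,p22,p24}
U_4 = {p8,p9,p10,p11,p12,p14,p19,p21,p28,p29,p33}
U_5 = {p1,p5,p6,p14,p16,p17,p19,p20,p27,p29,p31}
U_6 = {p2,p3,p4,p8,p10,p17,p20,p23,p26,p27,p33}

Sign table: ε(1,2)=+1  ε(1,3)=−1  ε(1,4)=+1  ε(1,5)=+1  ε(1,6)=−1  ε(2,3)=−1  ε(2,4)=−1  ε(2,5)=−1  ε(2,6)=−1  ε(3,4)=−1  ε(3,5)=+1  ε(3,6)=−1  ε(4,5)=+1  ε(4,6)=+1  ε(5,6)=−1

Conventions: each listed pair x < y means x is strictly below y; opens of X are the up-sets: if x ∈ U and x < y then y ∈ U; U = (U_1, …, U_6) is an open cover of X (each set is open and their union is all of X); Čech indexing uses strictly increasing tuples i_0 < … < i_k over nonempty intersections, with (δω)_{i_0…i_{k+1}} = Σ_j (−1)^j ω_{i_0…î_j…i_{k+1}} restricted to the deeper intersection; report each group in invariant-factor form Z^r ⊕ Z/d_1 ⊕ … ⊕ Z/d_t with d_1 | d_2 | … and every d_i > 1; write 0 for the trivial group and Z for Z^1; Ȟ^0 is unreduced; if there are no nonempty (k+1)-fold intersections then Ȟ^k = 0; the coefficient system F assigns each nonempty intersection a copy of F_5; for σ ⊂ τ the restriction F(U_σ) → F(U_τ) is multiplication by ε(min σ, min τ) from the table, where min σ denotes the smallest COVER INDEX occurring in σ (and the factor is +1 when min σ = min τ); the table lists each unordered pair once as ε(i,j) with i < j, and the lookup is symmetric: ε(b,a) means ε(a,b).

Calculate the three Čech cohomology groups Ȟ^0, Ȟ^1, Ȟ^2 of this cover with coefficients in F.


Ȟ^0(U;F) ≅ 0,  Ȟ^1(U;F) ≅ 0,  Ȟ^2(U;F) ≅ Z/5

nonempty intersections:
  U12={p3,p22,p30} U13={p7,p12,p22} U14={p12,p19,p28} U15={p1,p19,p27} U16={p3,p26,p27} U23={p16,p18,p22} U24={p9,p10,p29} U25={p16,p29,p31} U26={p3,p10,p23} U34={p8,p11,p12} U35={p5,p16,p17} U36={p2,p8,p17} U45={p14,p19,p29} U46={p8,p10,p33} U56={p17,p20,p27}
  U123={p22} U126={p3} U134={p12} U145={p19} U156={p27} U235={p16} U245={p29} U246={p10} U346={p8} U356={p17}
C dims 6,15,10; δ0: rk_F5 6; δ1: rk_F5 9
Ȟ^0: (6−6)−0=0 ⇒ 0
Ȟ^1: (15−9)−6=0 ⇒ 0
Ȟ^2: (10−0)−9=1 ⇒ Z/5


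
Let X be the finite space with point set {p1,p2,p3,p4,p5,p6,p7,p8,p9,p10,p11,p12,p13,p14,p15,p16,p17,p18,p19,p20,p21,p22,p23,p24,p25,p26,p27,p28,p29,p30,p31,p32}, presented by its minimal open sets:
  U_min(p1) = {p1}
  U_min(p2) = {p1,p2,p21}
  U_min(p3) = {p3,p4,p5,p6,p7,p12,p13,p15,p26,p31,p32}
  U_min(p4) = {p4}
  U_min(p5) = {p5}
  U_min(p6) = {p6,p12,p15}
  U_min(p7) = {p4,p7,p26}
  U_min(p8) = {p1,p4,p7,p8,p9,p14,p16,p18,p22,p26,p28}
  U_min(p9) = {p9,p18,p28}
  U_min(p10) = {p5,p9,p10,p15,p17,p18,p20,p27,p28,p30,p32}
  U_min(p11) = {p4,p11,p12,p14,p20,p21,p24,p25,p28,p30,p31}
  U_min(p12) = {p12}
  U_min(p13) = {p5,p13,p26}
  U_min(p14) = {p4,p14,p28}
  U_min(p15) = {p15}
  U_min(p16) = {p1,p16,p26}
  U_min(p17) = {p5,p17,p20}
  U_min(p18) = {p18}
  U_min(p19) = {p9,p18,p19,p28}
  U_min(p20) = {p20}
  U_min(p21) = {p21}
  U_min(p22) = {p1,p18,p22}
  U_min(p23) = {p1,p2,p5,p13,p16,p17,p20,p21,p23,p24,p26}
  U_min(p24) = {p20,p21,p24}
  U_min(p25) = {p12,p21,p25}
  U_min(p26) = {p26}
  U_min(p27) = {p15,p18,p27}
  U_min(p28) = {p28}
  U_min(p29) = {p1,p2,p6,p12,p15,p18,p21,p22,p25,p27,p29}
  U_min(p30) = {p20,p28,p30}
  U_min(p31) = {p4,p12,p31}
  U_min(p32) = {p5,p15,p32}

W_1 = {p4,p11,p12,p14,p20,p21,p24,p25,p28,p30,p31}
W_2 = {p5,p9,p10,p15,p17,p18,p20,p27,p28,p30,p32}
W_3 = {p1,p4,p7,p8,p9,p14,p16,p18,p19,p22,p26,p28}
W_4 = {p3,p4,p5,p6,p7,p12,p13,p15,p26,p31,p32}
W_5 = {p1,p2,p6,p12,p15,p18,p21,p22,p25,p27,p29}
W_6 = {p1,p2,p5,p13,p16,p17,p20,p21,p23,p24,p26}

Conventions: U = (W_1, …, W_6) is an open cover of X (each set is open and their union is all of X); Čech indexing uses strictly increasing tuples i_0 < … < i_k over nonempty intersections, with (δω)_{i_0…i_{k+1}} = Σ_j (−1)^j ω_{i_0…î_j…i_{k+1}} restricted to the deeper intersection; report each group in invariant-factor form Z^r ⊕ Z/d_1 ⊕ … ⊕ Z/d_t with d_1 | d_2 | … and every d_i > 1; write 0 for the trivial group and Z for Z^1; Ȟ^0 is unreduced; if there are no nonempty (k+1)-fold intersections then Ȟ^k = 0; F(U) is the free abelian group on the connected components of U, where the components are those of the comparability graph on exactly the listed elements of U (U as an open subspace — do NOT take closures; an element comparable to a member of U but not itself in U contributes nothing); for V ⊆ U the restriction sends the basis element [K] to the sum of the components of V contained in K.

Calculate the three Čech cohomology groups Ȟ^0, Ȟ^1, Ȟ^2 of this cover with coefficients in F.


cover nerve:
  W12={p20,p28,p30} W13={p4,p14,p28} W14={p4,p12,p31} W15={p12,p21,p25} W16={p20,p21,p24} W23={p9,p18,p28} W24={p5,p15,p32} W25={p15,p18,p27} W26={p5,p17,p20} W34={p4,p7,p26} W35={p1,p18,p22} W36={p1,p16,p26} W45={p6,p12,p15} W46={p5,p13,p26} W56={p1,p2,p21}
  W123={p28} W126={p20} W134={p4} W145={p12} W156={p21} W235={p18} W245={p15} W246={p5} W346={p26} W356={p1}
components per intersection:
  W1: {p4,p11,p12,p14,p20,p21,p24,p25,p28,p30,p31}
  W2: {p5,p9,p10,p15,p17,p18,p20,p27,p28,p30,p32}
  W3: {p1,p4,p7,p8,p9,p14,p16,p18,p19,p22,p26,p28}
  W4: {p3,p4,p5,p6,p7,p12,p13,p15,p26,p31,p32}
  W5: {p1,p2,p6,p12,p15,p18,p21,p22,p25,p27,p29}
  W6: {p1,p2,p5,p13,p16,p17,p20,p21,p23,p24,p26}
  W12: {p20,p28,p30}
  W13: {p4,p14,p28}
  W14: {p4,p12,p31}
  W15: {p12,p21,p25}
  W16: {p20,p21,p24}
  W23: {p9,p18,p28}
  W24: {p5,p15,p32}
  W25: {p15,p18,p27}
  W26: {p5,p17,p20}
  W34: {p4,p7,p26}
  W35: {p1,p18,p22}
  W36: {p1,p16,p26}
  W45: {p6,p12,p15}
  W46: {p5,p13,p26}
  W56: {p1,p2,p21}
  W123: {p28}
  W126: {p20}
  W134: {p4}
  W145: {p12}
  W156: {p21}
  W235: {p18}
  W245: {p15}
  W246: {p5}
  W346: {p26}
  W356: {p1}
C dims 6,15,10; δ0: rk 5, SNF 1^5; δ1: rk 10, SNF 1^9·2
Ȟ^0: (6−5)−0=1 ⇒ Z
Ȟ^1: (15−10)−5=0 ⇒ 0
Ȟ^2: (10−0)−10=0 plus torsion [2] ⇒ Z/2

Ȟ^0 ≅ Z; Ȟ^1 ≅ 0; Ȟ^2 ≅ Z/2


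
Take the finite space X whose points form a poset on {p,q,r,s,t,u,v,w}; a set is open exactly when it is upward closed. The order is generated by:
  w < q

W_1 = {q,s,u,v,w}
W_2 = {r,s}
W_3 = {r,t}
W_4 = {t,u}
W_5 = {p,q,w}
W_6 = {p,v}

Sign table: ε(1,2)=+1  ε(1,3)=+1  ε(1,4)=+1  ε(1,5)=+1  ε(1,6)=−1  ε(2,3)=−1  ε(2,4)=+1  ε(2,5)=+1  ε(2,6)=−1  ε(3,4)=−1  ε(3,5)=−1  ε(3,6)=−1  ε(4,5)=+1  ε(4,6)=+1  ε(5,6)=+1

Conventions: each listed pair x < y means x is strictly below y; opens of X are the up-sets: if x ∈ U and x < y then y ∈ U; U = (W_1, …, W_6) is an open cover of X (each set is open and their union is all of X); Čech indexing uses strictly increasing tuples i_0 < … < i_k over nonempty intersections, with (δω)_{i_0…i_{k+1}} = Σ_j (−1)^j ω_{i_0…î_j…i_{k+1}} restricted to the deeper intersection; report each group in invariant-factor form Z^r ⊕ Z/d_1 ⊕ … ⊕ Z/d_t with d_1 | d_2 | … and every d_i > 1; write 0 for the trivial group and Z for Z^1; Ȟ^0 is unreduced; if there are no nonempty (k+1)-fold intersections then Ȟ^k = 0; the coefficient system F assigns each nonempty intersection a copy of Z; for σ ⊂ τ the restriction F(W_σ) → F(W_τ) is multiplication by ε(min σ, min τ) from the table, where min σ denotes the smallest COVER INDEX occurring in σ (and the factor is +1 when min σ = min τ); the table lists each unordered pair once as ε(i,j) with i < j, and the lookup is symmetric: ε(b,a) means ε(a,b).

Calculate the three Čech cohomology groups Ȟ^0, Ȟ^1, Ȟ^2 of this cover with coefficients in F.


nonempty overlaps:
  W12={s} W14={u} W15={q,w} W16={v} W23={r} W34={t} W56={p}
C dims 6,7; δ0: rk 6, SNF 1^5·2
degree 0: 6−6−0 = 0 → Ȟ^0 ≅ 0
degree 1: 7−0−6 = 1 plus torsion [2] → Ȟ^1 ≅ Z ⊕ Z/2
degree 2: 0−0−0 = 0 → Ȟ^2 ≅ 0

Ȟ^0 ≅ 0, Ȟ^1 ≅ Z ⊕ Z/2 and Ȟ^2 ≅ 0
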